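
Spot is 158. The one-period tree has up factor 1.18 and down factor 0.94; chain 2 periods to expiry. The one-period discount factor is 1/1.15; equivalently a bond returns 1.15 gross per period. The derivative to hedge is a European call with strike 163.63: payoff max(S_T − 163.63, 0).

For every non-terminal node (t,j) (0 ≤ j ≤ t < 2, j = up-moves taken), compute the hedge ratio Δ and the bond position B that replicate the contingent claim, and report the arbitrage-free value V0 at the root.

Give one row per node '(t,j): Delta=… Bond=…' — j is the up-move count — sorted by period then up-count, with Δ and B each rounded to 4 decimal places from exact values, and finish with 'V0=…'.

(0,0): Delta=0.9311 Bond=-112.5648
(1,0): Delta=0.3261 Bond=-39.5876
(1,1): Delta=1.0000 Bond=-142.2870
V0=34.5560

Under the risk-neutral measure, an up-move has probability p* = (R−d)/(u−d) = 0.8750 and values discount at R = 1.15.
At expiry t=2: V(2,0)=0.0000, V(2,1)=11.6236, V(2,2)=56.3692
  t=1,j=0: stock 148.5200 → up 175.2536 (V=11.6236), down 139.6088 (V=0.0000). Price 8.8440; hedge Δ=0.3261, bond B=-39.5876.
  t=1,j=1: stock 186.4400 → up 219.9992 (V=56.3692), down 175.2536 (V=11.6236). Price 44.1530; hedge Δ=1.0000, bond B=-142.2870.
  t=0,j=0: stock 158.0000 → up 186.4400 (V=44.1530), down 148.5200 (V=8.8440). Price 34.5560; hedge Δ=0.9311, bond B=-112.5648.
Self-financing check: at every node Δ·S+B equals the discounted successor values.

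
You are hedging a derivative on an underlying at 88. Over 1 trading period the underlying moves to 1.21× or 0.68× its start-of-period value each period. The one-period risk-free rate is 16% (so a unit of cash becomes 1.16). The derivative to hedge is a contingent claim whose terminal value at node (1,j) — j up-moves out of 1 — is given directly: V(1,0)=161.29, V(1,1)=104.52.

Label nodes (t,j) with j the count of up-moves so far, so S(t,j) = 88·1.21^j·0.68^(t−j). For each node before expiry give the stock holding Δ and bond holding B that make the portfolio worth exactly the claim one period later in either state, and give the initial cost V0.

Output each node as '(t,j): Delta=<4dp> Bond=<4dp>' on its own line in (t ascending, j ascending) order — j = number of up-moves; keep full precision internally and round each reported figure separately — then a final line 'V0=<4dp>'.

(0,0): Delta=-1.2172 Bond=201.8336
V0=94.7204

Risk-neutral probability p* = (R−d)/(u−d) = (1.16−0.68)/(1.21−0.68) = 0.9057.
Terminal payoffs: V(1,0)=161.2900, V(1,1)=104.5200
Node (0,0) S=88.0000: V=(p*·104.5200+(1−p*)·161.2900)/1.16=94.7204; Δ=(104.5200−161.2900)/(106.4800−59.8400)=-1.2172; B=V−Δ·S=201.8336
Each (Δ,B) replicates both successor values, so the strategy is self-financing and V0 is arbitrage-free.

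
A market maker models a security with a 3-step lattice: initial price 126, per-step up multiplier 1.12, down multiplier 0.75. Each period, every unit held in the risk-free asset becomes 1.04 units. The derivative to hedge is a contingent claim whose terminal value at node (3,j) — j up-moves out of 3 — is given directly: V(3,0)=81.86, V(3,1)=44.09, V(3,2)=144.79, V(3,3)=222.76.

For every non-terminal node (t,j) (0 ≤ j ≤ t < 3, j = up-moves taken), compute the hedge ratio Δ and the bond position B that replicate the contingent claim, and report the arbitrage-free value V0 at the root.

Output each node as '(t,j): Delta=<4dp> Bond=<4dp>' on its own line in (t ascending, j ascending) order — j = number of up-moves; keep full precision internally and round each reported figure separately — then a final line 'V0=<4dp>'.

(0,0): Delta=1.5918 Bond=-48.8754
(1,0): Delta=1.9459 Bond=-84.2983
(1,1): Delta=1.5263 Bond=-41.5979
(2,0): Delta=-1.4403 Bond=152.3277
(2,1): Delta=2.5714 Bond=-153.8766
(2,2): Delta=1.3333 Bond=-12.7474
V0=151.6863

Since d<R<u, set p* = (R−d)/(u−d) = 0.7838; price each node as the discounted p*-expectation of its children.
Terminal payoffs: V(3,0)=81.8600, V(3,1)=44.0900, V(3,2)=144.7900, V(3,3)=222.7600
  t=2,j=0: stock 70.8750 → up 79.3800 (V=44.0900), down 53.1562 (V=81.8600). Price 50.2466; hedge Δ=-1.4403, bond B=152.3277.
  t=2,j=1: stock 105.8400 → up 118.5408 (V=144.7900), down 79.3800 (V=44.0900). Price 118.2856; hedge Δ=2.5714, bond B=-153.8766.
  t=2,j=2: stock 158.0544 → up 177.0209 (V=222.7600), down 118.5408 (V=144.7900). Price 197.9823; hedge Δ=1.3333, bond B=-12.7474.
  t=1,j=0: stock 94.5000 → up 105.8400 (V=118.2856), down 70.8750 (V=50.2466). Price 99.5908; hedge Δ=1.9459, bond B=-84.2983.
  t=1,j=1: stock 141.1200 → up 158.0544 (V=197.9823), down 105.8400 (V=118.2856). Price 173.7987; hedge Δ=1.5263, bond B=-41.5979.
  t=0,j=0: stock 126.0000 → up 141.1200 (V=173.7987), down 94.5000 (V=99.5908). Price 151.6863; hedge Δ=1.5918, bond B=-48.8754.
Each (Δ,B) replicates both successor values, so the strategy is self-financing and V0 is arbitrage-free.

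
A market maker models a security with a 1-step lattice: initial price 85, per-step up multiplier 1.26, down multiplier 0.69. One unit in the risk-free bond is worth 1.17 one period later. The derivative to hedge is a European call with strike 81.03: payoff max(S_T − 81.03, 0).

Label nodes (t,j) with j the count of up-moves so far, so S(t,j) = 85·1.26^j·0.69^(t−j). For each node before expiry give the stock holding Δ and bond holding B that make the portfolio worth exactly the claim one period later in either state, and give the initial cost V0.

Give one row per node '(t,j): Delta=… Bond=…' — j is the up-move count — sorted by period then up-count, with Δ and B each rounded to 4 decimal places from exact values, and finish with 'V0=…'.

Since d<R<u, set p* = (R−d)/(u−d) = 0.8421; price each node as the discounted p*-expectation of its children.
At expiry t=1: V(1,0)=0.0000, V(1,1)=26.0700
(0,0): S=85.0000. Δ = (V_up−V_dn)/(S_up−S_dn) = (26.0700−0.0000)/(107.1000−58.6500) = 0.5381. V = [p*·26.0700 + (1−p*)·0.0000]/1.17 = 18.7638. B = V − Δ·S = -26.9730.
Root portfolio cost Δ·85+B reproduces V0=18.7638.

(0,0): Delta=0.5381 Bond=-26.9730
V0=18.7638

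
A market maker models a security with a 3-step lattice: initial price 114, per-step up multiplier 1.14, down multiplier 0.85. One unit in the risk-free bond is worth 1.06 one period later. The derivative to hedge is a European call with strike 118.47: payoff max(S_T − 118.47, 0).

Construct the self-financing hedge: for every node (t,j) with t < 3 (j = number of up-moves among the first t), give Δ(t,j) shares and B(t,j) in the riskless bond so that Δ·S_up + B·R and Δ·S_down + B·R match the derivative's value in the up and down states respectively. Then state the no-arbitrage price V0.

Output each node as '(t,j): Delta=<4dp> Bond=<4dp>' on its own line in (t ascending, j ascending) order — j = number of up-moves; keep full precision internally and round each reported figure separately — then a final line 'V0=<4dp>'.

(0,0): Delta=0.6868 Bond=-59.4955
(1,0): Delta=0.1814 Bond=-14.0942
(1,1): Delta=0.8303 Bond=-81.7208
(2,0): Delta=0.0000 Bond=0.0000
(2,1): Delta=0.2329 Bond=-20.6313
(2,2): Delta=1.0000 Bond=-111.7642
V0=18.7955

No-arbitrage ⇒ martingale measure with p* = (R−d)/(u−d) = 0.7241.
Terminal values V(3,·): V(3,0)=0.0000, V(3,1)=0.0000, V(3,2)=7.4612, V(3,3)=50.4260
  t=2,j=0: stock 82.3650 → up 93.8961 (V=0.0000), down 70.0102 (V=0.0000). Price 0.0000; hedge Δ=0.0000, bond B=0.0000.
  t=2,j=1: stock 110.4660 → up 125.9312 (V=7.4612), down 93.8961 (V=0.0000). Price 5.0971; hedge Δ=0.2329, bond B=-20.6313.
  t=2,j=2: stock 148.1544 → up 168.8960 (V=50.4260), down 125.9312 (V=7.4612). Price 36.3902; hedge Δ=1.0000, bond B=-111.7642.
  t=1,j=0: stock 96.9000 → up 110.4660 (V=5.0971), down 82.3650 (V=0.0000). Price 3.4821; hedge Δ=0.1814, bond B=-14.0942.
  t=1,j=1: stock 129.9600 → up 148.1544 (V=36.3902), down 110.4660 (V=5.0971). Price 26.1865; hedge Δ=0.8303, bond B=-81.7208.
  t=0,j=0: stock 114.0000 → up 129.9600 (V=26.1865), down 96.9000 (V=3.4821). Price 18.7955; hedge Δ=0.6868, bond B=-59.4955.
Root portfolio cost Δ·114+B reproduces V0=18.7955.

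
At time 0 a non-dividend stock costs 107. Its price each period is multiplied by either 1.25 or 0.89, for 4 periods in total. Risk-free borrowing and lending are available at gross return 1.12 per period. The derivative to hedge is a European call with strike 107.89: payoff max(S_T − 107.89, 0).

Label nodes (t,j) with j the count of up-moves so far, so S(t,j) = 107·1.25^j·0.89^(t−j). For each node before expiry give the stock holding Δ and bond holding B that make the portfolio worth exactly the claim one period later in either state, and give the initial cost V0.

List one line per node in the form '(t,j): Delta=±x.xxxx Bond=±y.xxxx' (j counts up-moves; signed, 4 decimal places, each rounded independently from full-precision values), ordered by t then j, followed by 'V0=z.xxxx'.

Under the risk-neutral measure, an up-move has probability p* = (R−d)/(u−d) = 0.6389 and values discount at R = 1.12.
Payoff layer (t=4): V(4,0)=0.0000, V(4,1)=0.0000, V(4,2)=24.5392, V(4,3)=78.1061, V(4,4)=153.3405
Node (3,0) S=75.4317: V=(p*·0.0000+(1−p*)·0.0000)/1.12=0.0000; Δ=(0.0000−0.0000)/(94.2896−67.1342)=0.0000; B=V−Δ·S=0.0000
Node (3,1) S=105.9434: V=(p*·24.5392+(1−p*)·0.0000)/1.12=13.9981; Δ=(24.5392−0.0000)/(132.4292−94.2896)=0.6434; B=V−Δ·S=-54.1664
Node (3,2) S=148.7969: V=(p*·78.1061+(1−p*)·24.5392)/1.12=52.4665; Δ=(78.1061−24.5392)/(185.9961−132.4292)=1.0000; B=V−Δ·S=-96.3304
Node (3,3) S=208.9844: V=(p*·153.3405+(1−p*)·78.1061)/1.12=112.6540; Δ=(153.3405−78.1061)/(261.2305−185.9961)=1.0000; B=V−Δ·S=-96.3304
Node (2,0) S=84.7547: V=(p*·13.9981+(1−p*)·0.0000)/1.12=7.9850; Δ=(13.9981−0.0000)/(105.9434−75.4317)=0.4588; B=V−Δ·S=-30.8985
Node (2,1) S=119.0375: V=(p*·52.4665+(1−p*)·13.9981)/1.12=34.4421; Δ=(52.4665−13.9981)/(148.7969−105.9434)=0.8977; B=V−Δ·S=-72.4147
Node (2,2) S=167.1875: V=(p*·112.6540+(1−p*)·52.4665)/1.12=81.1783; Δ=(112.6540−52.4665)/(208.9844−148.7969)=1.0000; B=V−Δ·S=-86.0092
Node (1,0) S=95.2300: V=(p*·34.4421+(1−p*)·7.9850)/1.12=22.2216; Δ=(34.4421−7.9850)/(119.0375−84.7547)=0.7717; B=V−Δ·S=-51.2703
Node (1,1) S=133.7500: V=(p*·81.1783+(1−p*)·34.4421)/1.12=57.4119; Δ=(81.1783−34.4421)/(167.1875−119.0375)=0.9706; B=V−Δ·S=-72.4108
Node (0,0) S=107.0000: V=(p*·57.4119+(1−p*)·22.2216)/1.12=39.9145; Δ=(57.4119−22.2216)/(133.7500−95.2300)=0.9136; B=V−Δ·S=-57.8364
Self-financing check: at every node Δ·S+B equals the discounted successor values.

(0,0): Delta=0.9136 Bond=-57.8364
(1,0): Delta=0.7717 Bond=-51.2703
(1,1): Delta=0.9706 Bond=-72.4108
(2,0): Delta=0.4588 Bond=-30.8985
(2,1): Delta=0.8977 Bond=-72.4147
(2,2): Delta=1.0000 Bond=-86.0092
(3,0): Delta=0.0000 Bond=0.0000
(3,1): Delta=0.6434 Bond=-54.1664
(3,2): Delta=1.0000 Bond=-96.3304
(3,3): Delta=1.0000 Bond=-96.3304
V0=39.9145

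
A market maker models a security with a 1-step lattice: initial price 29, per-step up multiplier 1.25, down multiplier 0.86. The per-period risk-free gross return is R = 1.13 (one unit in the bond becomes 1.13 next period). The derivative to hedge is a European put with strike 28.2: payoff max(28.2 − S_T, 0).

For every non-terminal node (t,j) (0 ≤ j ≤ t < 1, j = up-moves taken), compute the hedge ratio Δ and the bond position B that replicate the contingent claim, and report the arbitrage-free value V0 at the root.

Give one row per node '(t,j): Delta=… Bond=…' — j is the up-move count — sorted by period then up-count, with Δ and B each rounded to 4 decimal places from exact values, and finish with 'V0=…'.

Under the risk-neutral measure, an up-move has probability p* = (R−d)/(u−d) = 0.6923 and values discount at R = 1.13.
Terminal payoffs: V(1,0)=3.2600, V(1,1)=0.0000
(0,0): S=29.0000. Δ = (V_up−V_dn)/(S_up−S_dn) = (0.0000−3.2600)/(36.2500−24.9400) = -0.2882. V = [p*·0.0000 + (1−p*)·3.2600]/1.13 = 0.8877. B = V − Δ·S = 9.2467.
Root portfolio cost Δ·29+B reproduces V0=0.8877.

(0,0): Delta=-0.2882 Bond=9.2467
V0=0.8877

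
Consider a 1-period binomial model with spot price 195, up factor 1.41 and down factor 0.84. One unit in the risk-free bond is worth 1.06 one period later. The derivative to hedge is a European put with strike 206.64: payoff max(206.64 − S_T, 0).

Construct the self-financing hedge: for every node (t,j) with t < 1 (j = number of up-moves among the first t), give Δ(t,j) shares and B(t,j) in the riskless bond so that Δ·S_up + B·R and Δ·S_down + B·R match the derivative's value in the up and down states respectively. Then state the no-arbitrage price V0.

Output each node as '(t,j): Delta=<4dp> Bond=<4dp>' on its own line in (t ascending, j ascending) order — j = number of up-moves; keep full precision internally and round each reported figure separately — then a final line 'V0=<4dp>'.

Since d<R<u, set p* = (R−d)/(u−d) = 0.3860; price each node as the discounted p*-expectation of its children.
Payoff layer (t=1): V(1,0)=42.8400, V(1,1)=0.0000
Node (0,0) S=195.0000: V=(p*·0.0000+(1−p*)·42.8400)/1.06=24.8163; Δ=(0.0000−42.8400)/(274.9500−163.8000)=-0.3854; B=V−Δ·S=99.9742
Self-financing check: at every node Δ·S+B equals the discounted successor values.

(0,0): Delta=-0.3854 Bond=99.9742
V0=24.8163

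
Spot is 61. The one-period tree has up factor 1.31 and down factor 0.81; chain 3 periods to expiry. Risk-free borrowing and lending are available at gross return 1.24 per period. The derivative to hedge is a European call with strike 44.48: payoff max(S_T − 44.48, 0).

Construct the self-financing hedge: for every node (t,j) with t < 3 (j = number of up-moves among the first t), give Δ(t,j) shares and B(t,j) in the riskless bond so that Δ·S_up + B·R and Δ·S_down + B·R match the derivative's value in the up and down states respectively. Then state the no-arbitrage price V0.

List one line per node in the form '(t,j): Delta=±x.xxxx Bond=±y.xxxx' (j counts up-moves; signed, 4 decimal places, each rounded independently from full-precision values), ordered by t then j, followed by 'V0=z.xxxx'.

Risk-neutral probability p* = (R−d)/(u−d) = (1.24−0.81)/(1.31−0.81) = 0.8600.
Terminal values V(3,·): V(3,0)=0.0000, V(3,1)=7.9490, V(3,2)=40.3125, V(3,3)=92.6536
(2,0): S=40.0221. Δ = (V_up−V_dn)/(S_up−S_dn) = (7.9490−0.0000)/(52.4290−32.4179) = 0.3972. V = [p*·7.9490 + (1−p*)·0.0000]/1.24 = 5.5130. B = V − Δ·S = -10.3849.
(2,1): S=64.7271. Δ = (V_up−V_dn)/(S_up−S_dn) = (40.3125−7.9490)/(84.7925−52.4290) = 1.0000. V = [p*·40.3125 + (1−p*)·7.9490]/1.24 = 28.8561. B = V − Δ·S = -35.8710.
(2,2): S=104.6821. Δ = (V_up−V_dn)/(S_up−S_dn) = (92.6536−40.3125)/(137.1336−84.7925) = 1.0000. V = [p*·92.6536 + (1−p*)·40.3125]/1.24 = 68.8111. B = V − Δ·S = -35.8710.
(1,0): S=49.4100. Δ = (V_up−V_dn)/(S_up−S_dn) = (28.8561−5.5130)/(64.7271−40.0221) = 0.9449. V = [p*·28.8561 + (1−p*)·5.5130]/1.24 = 20.6356. B = V − Δ·S = -26.0507.
(1,1): S=79.9100. Δ = (V_up−V_dn)/(S_up−S_dn) = (68.8111−28.8561)/(104.6821−64.7271) = 1.0000. V = [p*·68.8111 + (1−p*)·28.8561]/1.24 = 50.9818. B = V − Δ·S = -28.9282.
(0,0): S=61.0000. Δ = (V_up−V_dn)/(S_up−S_dn) = (50.9818−20.6356)/(79.9100−49.4100) = 0.9950. V = [p*·50.9818 + (1−p*)·20.6356]/1.24 = 37.6882. B = V − Δ·S = -23.0043.
Root portfolio cost Δ·61+B reproduces V0=37.6882.

(0,0): Delta=0.9950 Bond=-23.0043
(1,0): Delta=0.9449 Bond=-26.0507
(1,1): Delta=1.0000 Bond=-28.9282
(2,0): Delta=0.3972 Bond=-10.3849
(2,1): Delta=1.0000 Bond=-35.8710
(2,2): Delta=1.0000 Bond=-35.8710
V0=37.6882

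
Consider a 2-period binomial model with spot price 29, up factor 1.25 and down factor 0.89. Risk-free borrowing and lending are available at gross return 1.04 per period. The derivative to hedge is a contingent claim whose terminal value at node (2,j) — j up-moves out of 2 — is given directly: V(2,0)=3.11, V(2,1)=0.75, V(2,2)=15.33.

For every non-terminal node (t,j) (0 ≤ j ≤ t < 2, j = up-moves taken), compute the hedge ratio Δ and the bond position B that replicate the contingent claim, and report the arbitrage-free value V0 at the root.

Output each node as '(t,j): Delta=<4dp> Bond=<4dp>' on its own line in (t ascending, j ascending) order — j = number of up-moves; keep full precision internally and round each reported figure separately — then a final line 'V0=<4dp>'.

(0,0): Delta=0.4327 Bond=-8.7728
(1,0): Delta=-0.2540 Bond=8.6004
(1,1): Delta=1.1172 Bond=-33.9375
V0=3.7762

The replicating-portfolio and risk-neutral prices coincide; use p* = (1.04−0.89)/(1.25−0.89) = 0.4167 for the latter.
Terminal payoffs: V(2,0)=3.1100, V(2,1)=0.7500, V(2,2)=15.3300
Node (1,0) S=25.8100: V=(p*·0.7500+(1−p*)·3.1100)/1.04=2.0449; Δ=(0.7500−3.1100)/(32.2625−22.9709)=-0.2540; B=V−Δ·S=8.6004
Node (1,1) S=36.2500: V=(p*·15.3300+(1−p*)·0.7500)/1.04=6.5625; Δ=(15.3300−0.7500)/(45.3125−32.2625)=1.1172; B=V−Δ·S=-33.9375
Node (0,0) S=29.0000: V=(p*·6.5625+(1−p*)·2.0449)/1.04=3.7762; Δ=(6.5625−2.0449)/(36.2500−25.8100)=0.4327; B=V−Δ·S=-8.7728
The time-0 hedge costs 3.7762, which is the no-arbitrage price.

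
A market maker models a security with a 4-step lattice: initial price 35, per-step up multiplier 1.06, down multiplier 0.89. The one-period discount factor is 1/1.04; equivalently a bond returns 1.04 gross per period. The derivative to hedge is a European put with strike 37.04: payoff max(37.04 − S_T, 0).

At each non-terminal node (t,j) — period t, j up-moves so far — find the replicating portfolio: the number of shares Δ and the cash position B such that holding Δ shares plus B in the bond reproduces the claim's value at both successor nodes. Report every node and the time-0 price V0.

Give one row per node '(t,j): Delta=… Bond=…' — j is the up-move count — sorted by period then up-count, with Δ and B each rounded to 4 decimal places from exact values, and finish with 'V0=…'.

(0,0): Delta=-0.2702 Bond=9.8377
(1,0): Delta=-0.9918 Bond=32.7105
(1,1): Delta=-0.1894 Bond=7.2340
(2,0): Delta=-1.0000 Bond=34.2456
(2,1): Delta=-0.9909 Bond=33.9887
(2,2): Delta=-0.0997 Bond=3.9946
(3,0): Delta=-1.0000 Bond=35.6154
(3,1): Delta=-1.0000 Bond=35.6154
(3,2): Delta=-0.9899 Bond=35.3126
(3,3): Delta=0.0000 Bond=0.0000
V0=0.3815

Under the risk-neutral measure, an up-move has probability p* = (R−d)/(u−d) = 0.8824 and values discount at R = 1.04.
Terminal values V(4,·): V(4,0)=15.0802, V(4,1)=10.8857, V(4,2)=5.8899, V(4,3)=0.0000, V(4,4)=0.0000
(3,0): S=24.6739. Δ = (V_up−V_dn)/(S_up−S_dn) = (10.8857−15.0802)/(26.1543−21.9598) = -1.0000. V = [p*·10.8857 + (1−p*)·15.0802]/1.04 = 10.9415. B = V − Δ·S = 35.6154.
(3,1): S=29.3869. Δ = (V_up−V_dn)/(S_up−S_dn) = (5.8899−10.8857)/(31.1501−26.1543) = -1.0000. V = [p*·5.8899 + (1−p*)·10.8857]/1.04 = 6.2285. B = V − Δ·S = 35.6154.
(3,2): S=35.0001. Δ = (V_up−V_dn)/(S_up−S_dn) = (0.0000−5.8899)/(37.1001−31.1501) = -0.9899. V = [p*·0.0000 + (1−p*)·5.8899]/1.04 = 0.6663. B = V − Δ·S = 35.3126.
(3,3): S=41.6856. Δ = (V_up−V_dn)/(S_up−S_dn) = (0.0000−0.0000)/(44.1867−37.1001) = 0.0000. V = [p*·0.0000 + (1−p*)·0.0000]/1.04 = 0.0000. B = V − Δ·S = 0.0000.
(2,0): S=27.7235. Δ = (V_up−V_dn)/(S_up−S_dn) = (6.2285−10.9415)/(29.3869−24.6739) = -1.0000. V = [p*·6.2285 + (1−p*)·10.9415]/1.04 = 6.5221. B = V − Δ·S = 34.2456.
(2,1): S=33.0190. Δ = (V_up−V_dn)/(S_up−S_dn) = (0.6663−6.2285)/(35.0001−29.3869) = -0.9909. V = [p*·0.6663 + (1−p*)·6.2285]/1.04 = 1.2699. B = V − Δ·S = 33.9887.
(2,2): S=39.3260. Δ = (V_up−V_dn)/(S_up−S_dn) = (0.0000−0.6663)/(41.6856−35.0001) = -0.0997. V = [p*·0.0000 + (1−p*)·0.6663]/1.04 = 0.0754. B = V − Δ·S = 3.9946.
(1,0): S=31.1500. Δ = (V_up−V_dn)/(S_up−S_dn) = (1.2699−6.5221)/(33.0190−27.7235) = -0.9918. V = [p*·1.2699 + (1−p*)·6.5221]/1.04 = 1.8152. B = V − Δ·S = 32.7105.
(1,1): S=37.1000. Δ = (V_up−V_dn)/(S_up−S_dn) = (0.0754−1.2699)/(39.3260−33.0190) = -0.1894. V = [p*·0.0754 + (1−p*)·1.2699]/1.04 = 0.2076. B = V − Δ·S = 7.2340.
(0,0): S=35.0000. Δ = (V_up−V_dn)/(S_up−S_dn) = (0.2076−1.8152)/(37.1000−31.1500) = -0.2702. V = [p*·0.2076 + (1−p*)·1.8152]/1.04 = 0.3815. B = V − Δ·S = 9.8377.
The time-0 hedge costs 0.3815, which is the no-arbitrage price.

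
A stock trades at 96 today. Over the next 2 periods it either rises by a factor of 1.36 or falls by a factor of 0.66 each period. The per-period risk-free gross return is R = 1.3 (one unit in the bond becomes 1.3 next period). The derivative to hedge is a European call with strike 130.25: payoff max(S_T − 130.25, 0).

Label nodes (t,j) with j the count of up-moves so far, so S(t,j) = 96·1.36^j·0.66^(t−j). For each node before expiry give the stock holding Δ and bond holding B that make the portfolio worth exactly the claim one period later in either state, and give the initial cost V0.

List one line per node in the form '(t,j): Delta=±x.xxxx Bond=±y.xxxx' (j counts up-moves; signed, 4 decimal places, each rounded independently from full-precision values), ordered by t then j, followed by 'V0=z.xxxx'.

(0,0): Delta=0.4952 Bond=-24.1329
(1,0): Delta=0.0000 Bond=0.0000
(1,1): Delta=0.5177 Bond=-34.3139
V0=23.4016

Under the risk-neutral measure, an up-move has probability p* = (R−d)/(u−d) = 0.9143 and values discount at R = 1.3.
At expiry t=2: V(2,0)=0.0000, V(2,1)=0.0000, V(2,2)=47.3116
(1,0): S=63.3600. Δ = (V_up−V_dn)/(S_up−S_dn) = (0.0000−0.0000)/(86.1696−41.8176) = 0.0000. V = [p*·0.0000 + (1−p*)·0.0000]/1.3 = 0.0000. B = V − Δ·S = 0.0000.
(1,1): S=130.5600. Δ = (V_up−V_dn)/(S_up−S_dn) = (47.3116−0.0000)/(177.5616−86.1696) = 0.5177. V = [p*·47.3116 + (1−p*)·0.0000]/1.3 = 33.2741. B = V − Δ·S = -34.3139.
(0,0): S=96.0000. Δ = (V_up−V_dn)/(S_up−S_dn) = (33.2741−0.0000)/(130.5600−63.3600) = 0.4952. V = [p*·33.2741 + (1−p*)·0.0000]/1.3 = 23.4016. B = V − Δ·S = -24.1329.
Self-financing check: at every node Δ·S+B equals the discounted successor values.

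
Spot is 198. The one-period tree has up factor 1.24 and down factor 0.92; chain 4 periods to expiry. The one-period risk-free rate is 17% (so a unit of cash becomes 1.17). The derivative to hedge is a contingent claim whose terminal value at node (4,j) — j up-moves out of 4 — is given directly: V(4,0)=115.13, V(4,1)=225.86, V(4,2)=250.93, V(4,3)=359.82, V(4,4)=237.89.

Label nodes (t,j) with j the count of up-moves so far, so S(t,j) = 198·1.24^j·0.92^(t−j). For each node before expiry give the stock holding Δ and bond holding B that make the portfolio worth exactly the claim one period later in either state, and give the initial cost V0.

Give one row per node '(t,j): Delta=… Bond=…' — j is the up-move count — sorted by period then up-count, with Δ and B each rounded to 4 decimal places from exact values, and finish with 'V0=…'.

(0,0): Delta=-0.1040 Bond=175.5522
(1,0): Delta=1.0067 Bond=3.0707
(1,1): Delta=-0.3348 Bond=262.0471
(2,0): Delta=0.6982 Bond=55.2922
(2,1): Delta=1.0708 Bond=-10.8831
(2,2): Delta=-0.6267 Bond=395.4890
(3,0): Delta=2.2443 Bond=-173.6912
(3,1): Delta=0.3770 Bond=131.4391
(3,2): Delta=1.2149 Bond=-53.1015
(3,3): Delta=-1.0093 Bond=607.1528
V0=154.9579

No-arbitrage ⇒ martingale measure with p* = (R−d)/(u−d) = 0.7812.
At expiry t=4: V(4,0)=115.1300, V(4,1)=225.8600, V(4,2)=250.9300, V(4,3)=359.8200, V(4,4)=237.8900
  t=3,j=0: stock 154.1802 → up 191.1835 (V=225.8600), down 141.8458 (V=115.1300). Price 172.3400; hedge Δ=2.2443, bond B=-173.6912.
  t=3,j=1: stock 207.8081 → up 257.6821 (V=250.9300), down 191.1835 (V=225.8600). Price 209.7829; hedge Δ=0.3770, bond B=131.4391.
  t=3,j=2: stock 280.0892 → up 347.3106 (V=359.8200), down 257.6821 (V=250.9300). Price 287.1798; hedge Δ=1.2149, bond B=-53.1015.
  t=3,j=3: stock 377.5116 → up 468.1143 (V=237.8900), down 347.3106 (V=359.8200). Price 226.1215; hedge Δ=-1.0093, bond B=607.1528.
  t=2,j=0: stock 167.5872 → up 207.8081 (V=209.7829), down 154.1802 (V=172.3400). Price 172.3011; hedge Δ=0.6982, bond B=55.2922.
  t=2,j=1: stock 225.8784 → up 280.0892 (V=287.1798), down 207.8081 (V=209.7829). Price 230.9822; hedge Δ=1.0708, bond B=-10.8831.
  t=2,j=2: stock 304.4448 → up 377.5116 (V=226.1215), down 280.0892 (V=287.1798). Price 204.6821; hedge Δ=-0.6267, bond B=395.4890.
  t=1,j=0: stock 182.1600 → up 225.8784 (V=230.9822), down 167.5872 (V=172.3011). Price 186.4493; hedge Δ=1.0067, bond B=3.0707.
  t=1,j=1: stock 245.5200 → up 304.4448 (V=204.6821), down 225.8784 (V=230.9822). Price 179.8592; hedge Δ=-0.3348, bond B=262.0471.
  t=0,j=0: stock 198.0000 → up 245.5200 (V=179.8592), down 182.1600 (V=186.4493). Price 154.9579; hedge Δ=-0.1040, bond B=175.5522.
Each (Δ,B) replicates both successor values, so the strategy is self-financing and V0 is arbitrage-free.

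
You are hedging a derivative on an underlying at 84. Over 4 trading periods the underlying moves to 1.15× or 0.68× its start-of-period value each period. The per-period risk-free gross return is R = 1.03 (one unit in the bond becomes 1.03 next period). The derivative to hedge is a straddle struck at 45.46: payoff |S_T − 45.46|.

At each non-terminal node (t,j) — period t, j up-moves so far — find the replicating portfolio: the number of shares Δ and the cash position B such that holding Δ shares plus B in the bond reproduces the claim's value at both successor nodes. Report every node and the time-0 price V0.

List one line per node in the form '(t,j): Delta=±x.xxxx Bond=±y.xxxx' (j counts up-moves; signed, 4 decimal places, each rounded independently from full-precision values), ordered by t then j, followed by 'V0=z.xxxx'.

Under the risk-neutral measure, an up-move has probability p* = (R−d)/(u−d) = 0.7447 and values discount at R = 1.03.
Terminal payoffs: V(4,0)=27.4996, V(4,1)=15.0859, V(4,2)=5.9080, V(4,3)=41.4124, V(4,4)=101.4565
(3,0): S=26.4123. Δ = (V_up−V_dn)/(S_up−S_dn) = (15.0859−27.4996)/(30.3741−17.9604) = -1.0000. V = [p*·15.0859 + (1−p*)·27.4996]/1.03 = 17.7236. B = V − Δ·S = 44.1359.
(3,1): S=44.6678. Δ = (V_up−V_dn)/(S_up−S_dn) = (5.9080−15.0859)/(51.3680−30.3741) = -0.4372. V = [p*·5.9080 + (1−p*)·15.0859]/1.03 = 8.0110. B = V − Δ·S = 27.5383.
(3,2): S=75.5412. Δ = (V_up−V_dn)/(S_up−S_dn) = (41.4124−5.9080)/(86.8724−51.3680) = 1.0000. V = [p*·41.4124 + (1−p*)·5.9080]/1.03 = 31.4053. B = V − Δ·S = -44.1359.
(3,3): S=127.7535. Δ = (V_up−V_dn)/(S_up−S_dn) = (101.4565−41.4124)/(146.9165−86.8724) = 1.0000. V = [p*·101.4565 + (1−p*)·41.4124]/1.03 = 83.6176. B = V − Δ·S = -44.1359.
(2,0): S=38.8416. Δ = (V_up−V_dn)/(S_up−S_dn) = (8.0110−17.7236)/(44.6678−26.4123) = -0.5320. V = [p*·8.0110 + (1−p*)·17.7236]/1.03 = 10.1852. B = V − Δ·S = 30.8505.
(2,1): S=65.6880. Δ = (V_up−V_dn)/(S_up−S_dn) = (31.4053−8.0110)/(75.5412−44.6678) = 0.7578. V = [p*·31.4053 + (1−p*)·8.0110]/1.03 = 24.6915. B = V − Δ·S = -25.0836.
(2,2): S=111.0900. Δ = (V_up−V_dn)/(S_up−S_dn) = (83.6176−31.4053)/(127.7535−75.5412) = 1.0000. V = [p*·83.6176 + (1−p*)·31.4053]/1.03 = 68.2396. B = V − Δ·S = -42.8504.
(1,0): S=57.1200. Δ = (V_up−V_dn)/(S_up−S_dn) = (24.6915−10.1852)/(65.6880−38.8416) = 0.5403. V = [p*·24.6915 + (1−p*)·10.1852]/1.03 = 20.3765. B = V − Δ·S = -10.4879.
(1,1): S=96.6000. Δ = (V_up−V_dn)/(S_up−S_dn) = (68.2396−24.6915)/(111.0900−65.6880) = 0.9592. V = [p*·68.2396 + (1−p*)·24.6915]/1.03 = 55.4572. B = V − Δ·S = -37.1983.
(0,0): S=84.0000. Δ = (V_up−V_dn)/(S_up−S_dn) = (55.4572−20.3765)/(96.6000−57.1200) = 0.8886. V = [p*·55.4572 + (1−p*)·20.3765]/1.03 = 45.1461. B = V − Δ·S = -29.4938.
Each (Δ,B) replicates both successor values, so the strategy is self-financing and V0 is arbitrage-free.

(0,0): Delta=0.8886 Bond=-29.4938
(1,0): Delta=0.5403 Bond=-10.4879
(1,1): Delta=0.9592 Bond=-37.1983
(2,0): Delta=-0.5320 Bond=30.8505
(2,1): Delta=0.7578 Bond=-25.0836
(2,2): Delta=1.0000 Bond=-42.8504
(3,0): Delta=-1.0000 Bond=44.1359
(3,1): Delta=-0.4372 Bond=27.5383
(3,2): Delta=1.0000 Bond=-44.1359
(3,3): Delta=1.0000 Bond=-44.1359
V0=45.1461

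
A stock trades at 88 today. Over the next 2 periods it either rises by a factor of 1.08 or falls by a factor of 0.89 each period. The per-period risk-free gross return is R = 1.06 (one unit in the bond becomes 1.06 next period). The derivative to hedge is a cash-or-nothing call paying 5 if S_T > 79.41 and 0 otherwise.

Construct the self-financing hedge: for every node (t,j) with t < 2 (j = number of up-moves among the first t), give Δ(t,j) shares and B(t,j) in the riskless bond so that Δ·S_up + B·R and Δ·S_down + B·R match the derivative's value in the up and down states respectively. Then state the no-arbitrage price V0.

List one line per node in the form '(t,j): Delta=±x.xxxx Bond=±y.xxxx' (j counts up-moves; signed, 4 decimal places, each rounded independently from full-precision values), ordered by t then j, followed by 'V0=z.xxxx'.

The replicating-portfolio and risk-neutral prices coincide; use p* = (1.06−0.89)/(1.08−0.89) = 0.8947 for the latter.
Payoff layer (t=2): V(2,0)=0.0000, V(2,1)=5.0000, V(2,2)=5.0000
(1,0): S=78.3200. Δ = (V_up−V_dn)/(S_up−S_dn) = (5.0000−0.0000)/(84.5856−69.7048) = 0.3360. V = [p*·5.0000 + (1−p*)·0.0000]/1.06 = 4.2205. B = V − Δ·S = -22.0953.
(1,1): S=95.0400. Δ = (V_up−V_dn)/(S_up−S_dn) = (5.0000−5.0000)/(102.6432−84.5856) = 0.0000. V = [p*·5.0000 + (1−p*)·5.0000]/1.06 = 4.7170. B = V − Δ·S = 4.7170.
(0,0): S=88.0000. Δ = (V_up−V_dn)/(S_up−S_dn) = (4.7170−4.2205)/(95.0400−78.3200) = 0.0297. V = [p*·4.7170 + (1−p*)·4.2205]/1.06 = 4.4007. B = V − Δ·S = 1.7874.
Self-financing check: at every node Δ·S+B equals the discounted successor values.

(0,0): Delta=0.0297 Bond=1.7874
(1,0): Delta=0.3360 Bond=-22.0953
(1,1): Delta=0.0000 Bond=4.7170
V0=4.4007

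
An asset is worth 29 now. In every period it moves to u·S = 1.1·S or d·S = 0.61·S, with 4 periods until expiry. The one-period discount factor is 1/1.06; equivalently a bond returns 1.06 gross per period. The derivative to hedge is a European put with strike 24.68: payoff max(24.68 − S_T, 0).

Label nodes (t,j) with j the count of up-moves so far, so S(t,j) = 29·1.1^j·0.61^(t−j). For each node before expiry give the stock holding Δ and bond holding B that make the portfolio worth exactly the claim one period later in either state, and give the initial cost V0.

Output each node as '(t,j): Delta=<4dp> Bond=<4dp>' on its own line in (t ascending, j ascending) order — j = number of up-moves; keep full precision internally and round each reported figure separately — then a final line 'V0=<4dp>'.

Since d<R<u, set p* = (R−d)/(u−d) = 0.9184; price each node as the discounted p*-expectation of its children.
Terminal payoffs: V(4,0)=20.6647, V(4,1)=17.4393, V(4,2)=11.6230, V(4,3)=1.1346, V(4,4)=0.0000
Node (3,0) S=6.5824: V=(p*·17.4393+(1−p*)·20.6647)/1.06=16.7006; Δ=(17.4393−20.6647)/(7.2407−4.0153)=-1.0000; B=V−Δ·S=23.2830
Node (3,1) S=11.8700: V=(p*·11.6230+(1−p*)·17.4393)/1.06=11.4130; Δ=(11.6230−17.4393)/(13.0570−7.2407)=-1.0000; B=V−Δ·S=23.2830
Node (3,2) S=21.4049: V=(p*·1.1346+(1−p*)·11.6230)/1.06=1.8781; Δ=(1.1346−11.6230)/(23.5454−13.0570)=-1.0000; B=V−Δ·S=23.2830
Node (3,3) S=38.5990: V=(p*·0.0000+(1−p*)·1.1346)/1.06=0.0874; Δ=(0.0000−1.1346)/(42.4589−23.5454)=-0.0600; B=V−Δ·S=2.4029
Node (2,0) S=10.7909: V=(p*·11.4130+(1−p*)·16.7006)/1.06=11.1742; Δ=(11.4130−16.7006)/(11.8700−6.5824)=-1.0000; B=V−Δ·S=21.9651
Node (2,1) S=19.4590: V=(p*·1.8781+(1−p*)·11.4130)/1.06=2.5061; Δ=(1.8781−11.4130)/(21.4049−11.8700)=-1.0000; B=V−Δ·S=21.9651
Node (2,2) S=35.0900: V=(p*·0.0874+(1−p*)·1.8781)/1.06=0.2203; Δ=(0.0874−1.8781)/(38.5990−21.4049)=-0.1041; B=V−Δ·S=3.8749
Node (1,0) S=17.6900: V=(p*·2.5061+(1−p*)·11.1742)/1.06=3.0318; Δ=(2.5061−11.1742)/(19.4590−10.7909)=-1.0000; B=V−Δ·S=20.7218
Node (1,1) S=31.9000: V=(p*·0.2203+(1−p*)·2.5061)/1.06=0.3839; Δ=(0.2203−2.5061)/(35.0900−19.4590)=-0.1462; B=V−Δ·S=5.0487
Node (0,0) S=29.0000: V=(p*·0.3839+(1−p*)·3.0318)/1.06=0.5661; Δ=(0.3839−3.0318)/(31.9000−17.6900)=-0.1863; B=V−Δ·S=5.9700
Root portfolio cost Δ·29+B reproduces V0=0.5661.

(0,0): Delta=-0.1863 Bond=5.9700
(1,0): Delta=-1.0000 Bond=20.7218
(1,1): Delta=-0.1462 Bond=5.0487
(2,0): Delta=-1.0000 Bond=21.9651
(2,1): Delta=-1.0000 Bond=21.9651
(2,2): Delta=-0.1041 Bond=3.8749
(3,0): Delta=-1.0000 Bond=23.2830
(3,1): Delta=-1.0000 Bond=23.2830
(3,2): Delta=-1.0000 Bond=23.2830
(3,3): Delta=-0.0600 Bond=2.4029
V0=0.5661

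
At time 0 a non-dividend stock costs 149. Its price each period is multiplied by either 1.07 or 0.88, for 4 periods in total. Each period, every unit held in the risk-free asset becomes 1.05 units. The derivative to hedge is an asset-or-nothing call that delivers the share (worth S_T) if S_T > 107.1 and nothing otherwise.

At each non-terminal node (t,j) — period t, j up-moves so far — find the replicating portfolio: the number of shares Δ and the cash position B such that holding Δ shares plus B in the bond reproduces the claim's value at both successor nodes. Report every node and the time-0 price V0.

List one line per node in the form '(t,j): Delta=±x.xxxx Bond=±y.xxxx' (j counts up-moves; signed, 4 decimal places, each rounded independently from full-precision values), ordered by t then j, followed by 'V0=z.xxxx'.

(0,0): Delta=1.0032 Bond=-0.4829
(1,0): Delta=1.0360 Bond=-4.8165
(1,1): Delta=1.0000 Bond=0.0000
(2,0): Delta=1.4086 Bond=-48.0446
(2,1): Delta=1.0000 Bond=0.0000
(2,2): Delta=1.0000 Bond=0.0000
(3,0): Delta=5.6316 Bond=-479.2453
(3,1): Delta=1.0000 Bond=0.0000
(3,2): Delta=1.0000 Bond=0.0000
(3,3): Delta=1.0000 Bond=0.0000
V0=148.9910

Under the risk-neutral measure, an up-move has probability p* = (R−d)/(u−d) = 0.8947 and values discount at R = 1.05.
At expiry t=4: V(4,0)=0.0000, V(4,1)=108.6471, V(4,2)=132.1050, V(4,3)=160.6276, V(4,4)=195.3086
  t=3,j=0: stock 101.5393 → up 108.6471 (V=108.6471), down 89.3546 (V=0.0000). Price 92.5815; hedge Δ=5.6316, bond B=-479.2453.
  t=3,j=1: stock 123.4626 → up 132.1050 (V=132.1050), down 108.6471 (V=108.6471). Price 123.4626; hedge Δ=1.0000, bond B=0.0000.
  t=3,j=2: stock 150.1193 → up 160.6276 (V=160.6276), down 132.1050 (V=132.1050). Price 150.1193; hedge Δ=1.0000, bond B=0.0000.
  t=3,j=3: stock 182.5314 → up 195.3086 (V=195.3086), down 160.6276 (V=160.6276). Price 182.5314; hedge Δ=1.0000, bond B=0.0000.
  t=2,j=0: stock 115.3856 → up 123.4626 (V=123.4626), down 101.5393 (V=92.5815). Price 114.4876; hedge Δ=1.4086, bond B=-48.0446.
  t=2,j=1: stock 140.2984 → up 150.1193 (V=150.1193), down 123.4626 (V=123.4626). Price 140.2984; hedge Δ=1.0000, bond B=0.0000.
  t=2,j=2: stock 170.5901 → up 182.5314 (V=182.5314), down 150.1193 (V=150.1193). Price 170.5901; hedge Δ=1.0000, bond B=0.0000.
  t=1,j=0: stock 131.1200 → up 140.2984 (V=140.2984), down 115.3856 (V=114.4876). Price 131.0300; hedge Δ=1.0360, bond B=-4.8165.
  t=1,j=1: stock 159.4300 → up 170.5901 (V=170.5901), down 140.2984 (V=140.2984). Price 159.4300; hedge Δ=1.0000, bond B=0.0000.
  t=0,j=0: stock 149.0000 → up 159.4300 (V=159.4300), down 131.1200 (V=131.0300). Price 148.9910; hedge Δ=1.0032, bond B=-0.4829.
Self-financing check: at every node Δ·S+B equals the discounted successor values.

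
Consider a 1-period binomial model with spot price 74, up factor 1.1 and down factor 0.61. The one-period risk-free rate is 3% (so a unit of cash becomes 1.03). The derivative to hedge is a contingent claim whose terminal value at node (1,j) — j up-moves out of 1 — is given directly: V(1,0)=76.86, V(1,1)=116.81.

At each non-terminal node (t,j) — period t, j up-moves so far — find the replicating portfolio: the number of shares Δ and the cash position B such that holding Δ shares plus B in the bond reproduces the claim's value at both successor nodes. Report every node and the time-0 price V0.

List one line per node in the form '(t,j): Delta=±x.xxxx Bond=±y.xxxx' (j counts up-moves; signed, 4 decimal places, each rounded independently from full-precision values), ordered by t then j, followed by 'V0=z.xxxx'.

Risk-neutral probability p* = (R−d)/(u−d) = (1.03−0.61)/(1.1−0.61) = 0.8571.
Terminal payoffs: V(1,0)=76.8600, V(1,1)=116.8100
Node (0,0) S=74.0000: V=(p*·116.8100+(1−p*)·76.8600)/1.03=107.8669; Δ=(116.8100−76.8600)/(81.4000−45.1400)=1.1018; B=V−Δ·S=26.3362
The time-0 hedge costs 107.8669, which is the no-arbitrage price.

(0,0): Delta=1.1018 Bond=26.3362
V0=107.8669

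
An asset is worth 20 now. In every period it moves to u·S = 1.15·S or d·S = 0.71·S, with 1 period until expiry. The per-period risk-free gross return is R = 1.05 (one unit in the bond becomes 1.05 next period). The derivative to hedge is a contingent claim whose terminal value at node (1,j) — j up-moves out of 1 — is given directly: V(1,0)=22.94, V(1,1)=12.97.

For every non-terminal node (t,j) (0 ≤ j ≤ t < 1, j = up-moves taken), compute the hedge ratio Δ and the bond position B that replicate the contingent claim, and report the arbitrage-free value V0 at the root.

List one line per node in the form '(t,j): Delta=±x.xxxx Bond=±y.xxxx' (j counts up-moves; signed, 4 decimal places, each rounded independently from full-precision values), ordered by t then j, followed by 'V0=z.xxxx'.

The replicating-portfolio and risk-neutral prices coincide; use p* = (1.05−0.71)/(1.15−0.71) = 0.7727 for the latter.
Payoff layer (t=1): V(1,0)=22.9400, V(1,1)=12.9700
  t=0,j=0: stock 20.0000 → up 23.0000 (V=12.9700), down 14.2000 (V=22.9400). Price 14.5104; hedge Δ=-1.1330, bond B=37.1695.
Root portfolio cost Δ·20+B reproduces V0=14.5104.

(0,0): Delta=-1.1330 Bond=37.1695
V0=14.5104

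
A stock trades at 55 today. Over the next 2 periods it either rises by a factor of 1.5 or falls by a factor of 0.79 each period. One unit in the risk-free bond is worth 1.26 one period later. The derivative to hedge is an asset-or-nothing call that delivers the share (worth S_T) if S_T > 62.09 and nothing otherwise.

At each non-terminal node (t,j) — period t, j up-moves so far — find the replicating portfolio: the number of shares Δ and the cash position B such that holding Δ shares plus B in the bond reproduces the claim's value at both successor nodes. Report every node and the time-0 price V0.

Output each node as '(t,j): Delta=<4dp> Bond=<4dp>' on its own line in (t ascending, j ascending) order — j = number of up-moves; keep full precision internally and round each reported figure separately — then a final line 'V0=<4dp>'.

Since d<R<u, set p* = (R−d)/(u−d) = 0.6620; price each node as the discounted p*-expectation of its children.
At expiry t=2: V(2,0)=0.0000, V(2,1)=65.1750, V(2,2)=123.7500
Node (1,0) S=43.4500: V=(p*·65.1750+(1−p*)·0.0000)/1.26=34.2413; Δ=(65.1750−0.0000)/(65.1750−34.3255)=2.1127; B=V−Δ·S=-57.5545
Node (1,1) S=82.5000: V=(p*·123.7500+(1−p*)·65.1750)/1.26=82.5000; Δ=(123.7500−65.1750)/(123.7500−65.1750)=1.0000; B=V−Δ·S=0.0000
Node (0,0) S=55.0000: V=(p*·82.5000+(1−p*)·34.2413)/1.26=52.5295; Δ=(82.5000−34.2413)/(82.5000−43.4500)=1.2358; B=V−Δ·S=-15.4405
Check: Δ(0,0)·S0 + B(0,0) = 52.5295 = V0.

(0,0): Delta=1.2358 Bond=-15.4405
(1,0): Delta=2.1127 Bond=-57.5545
(1,1): Delta=1.0000 Bond=0.0000
V0=52.5295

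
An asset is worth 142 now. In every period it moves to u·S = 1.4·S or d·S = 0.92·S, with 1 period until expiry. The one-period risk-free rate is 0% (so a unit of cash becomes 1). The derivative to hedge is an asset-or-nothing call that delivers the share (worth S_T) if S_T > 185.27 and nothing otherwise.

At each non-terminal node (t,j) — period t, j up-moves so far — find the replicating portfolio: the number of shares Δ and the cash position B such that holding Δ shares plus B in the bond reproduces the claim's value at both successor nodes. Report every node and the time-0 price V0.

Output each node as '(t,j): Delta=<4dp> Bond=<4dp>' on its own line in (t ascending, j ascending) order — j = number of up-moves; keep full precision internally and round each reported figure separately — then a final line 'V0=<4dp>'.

Since d<R<u, set p* = (R−d)/(u−d) = 0.1667; price each node as the discounted p*-expectation of its children.
Terminal values V(1,·): V(1,0)=0.0000, V(1,1)=198.8000
(0,0): S=142.0000. Δ = (V_up−V_dn)/(S_up−S_dn) = (198.8000−0.0000)/(198.8000−130.6400) = 2.9167. V = [p*·198.8000 + (1−p*)·0.0000]/1 = 33.1333. B = V − Δ·S = -381.0333.
Self-financing check: at every node Δ·S+B equals the discounted successor values.

(0,0): Delta=2.9167 Bond=-381.0333
V0=33.1333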